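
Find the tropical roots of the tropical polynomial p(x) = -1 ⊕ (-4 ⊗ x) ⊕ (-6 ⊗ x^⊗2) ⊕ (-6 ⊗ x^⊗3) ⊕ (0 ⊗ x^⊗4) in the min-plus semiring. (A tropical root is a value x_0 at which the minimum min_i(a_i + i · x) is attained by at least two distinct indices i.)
Roots: {-6, 0, 2, 3}

Each tropical root is a break point of the lower envelope of the lines y = a_i + i · x (there are 5 lines, with slopes 0, 1, ..., 4). Only the lines that attain the minimum somewhere contribute to roots; other lines are dominated. Here the surviving (envelope) indices are i = 4, i = 3, i = 2, i = 1, i = 0.
Intersections between consecutive envelope lines give the roots: for adjacent envelope indices i < j the intersection is x = (a_i − a_j) / (j − i). Reading off the sorted break points: {-6, 0, 2, 3}.
Verification: at each break x_0, at least two indices attain the minimum of min_i(a_i + i · x_0).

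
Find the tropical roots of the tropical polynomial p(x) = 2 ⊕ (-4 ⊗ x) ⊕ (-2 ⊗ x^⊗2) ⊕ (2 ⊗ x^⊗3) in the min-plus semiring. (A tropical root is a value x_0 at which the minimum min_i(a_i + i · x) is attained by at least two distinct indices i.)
Roots: {-4, -2, 6}

Each tropical root is a break point of the lower envelope of the lines y = a_i + i · x (there are 4 lines, with slopes 0, 1, ..., 3). Only the lines that attain the minimum somewhere contribute to roots; other lines are dominated. Here the surviving (envelope) indices are i = 3, i = 2, i = 1, i = 0.
Intersections between consecutive envelope lines give the roots: for adjacent envelope indices i < j the intersection is x = (a_i − a_j) / (j − i). Reading off the sorted break points: {-4, -2, 6}.
Verification: at each break x_0, at least two indices attain the minimum of min_i(a_i + i · x_0).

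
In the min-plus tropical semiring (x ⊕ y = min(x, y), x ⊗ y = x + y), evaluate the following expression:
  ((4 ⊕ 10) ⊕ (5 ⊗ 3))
((4 ⊕ 10) ⊕ (5 ⊗ 3)) = 4

Expand innermost to outermost. Recall ⊕ takes the minimum of its arguments and ⊗ takes their sum. Working out the expression ((4 ⊕ 10) ⊕ (5 ⊗ 3)) gives 4.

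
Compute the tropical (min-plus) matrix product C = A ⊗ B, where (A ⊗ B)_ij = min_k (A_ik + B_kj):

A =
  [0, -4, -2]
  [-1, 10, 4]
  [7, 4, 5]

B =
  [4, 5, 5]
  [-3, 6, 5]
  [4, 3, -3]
A ⊗ B =
  [-7, 1, -5]
  [3, 4, 1]
  [1, 8, 2]

Apply the min-plus product entry-by-entry:
  C[0][0] = min over k of (A[0][0] + B[0][0] = 0 + 4 = 4, A[0][1] + B[1][0] = -4 + -3 = -7, A[0][2] + B[2][0] = -2 + 4 = 2) = -7 (attained at k = 1)
  C[0][1] = min over k of (A[0][0] + B[0][1] = 0 + 5 = 5, A[0][1] + B[1][1] = -4 + 6 = 2, A[0][2] + B[2][1] = -2 + 3 = 1) = 1 (attained at k = 2)
  C[0][2] = min over k of (A[0][0] + B[0][2] = 0 + 5 = 5, A[0][1] + B[1][2] = -4 + 5 = 1, A[0][2] + B[2][2] = -2 + -3 = -5) = -5 (attained at k = 2)
  C[1][0] = min over k of (A[1][0] + B[0][0] = -1 + 4 = 3, A[1][1] + B[1][0] = 10 + -3 = 7, A[1][2] + B[2][0] = 4 + 4 = 8) = 3 (attained at k = 0)
  C[1][1] = min over k of (A[1][0] + B[0][1] = -1 + 5 = 4, A[1][1] + B[1][1] = 10 + 6 = 16, A[1][2] + B[2][1] = 4 + 3 = 7) = 4 (attained at k = 0)
  C[1][2] = min over k of (A[1][0] + B[0][2] = -1 + 5 = 4, A[1][1] + B[1][2] = 10 + 5 = 15, A[1][2] + B[2][2] = 4 + -3 = 1) = 1 (attained at k = 2)
  C[2][0] = min over k of (A[2][0] + B[0][0] = 7 + 4 = 11, A[2][1] + B[1][0] = 4 + -3 = 1, A[2][2] + B[2][0] = 5 + 4 = 9) = 1 (attained at k = 1)
  C[2][1] = min over k of (A[2][0] + B[0][1] = 7 + 5 = 12, A[2][1] + B[1][1] = 4 + 6 = 10, A[2][2] + B[2][1] = 5 + 3 = 8) = 8 (attained at k = 2)
  C[2][2] = min over k of (A[2][0] + B[0][2] = 7 + 5 = 12, A[2][1] + B[1][2] = 4 + 5 = 9, A[2][2] + B[2][2] = 5 + -3 = 2) = 2 (attained at k = 2)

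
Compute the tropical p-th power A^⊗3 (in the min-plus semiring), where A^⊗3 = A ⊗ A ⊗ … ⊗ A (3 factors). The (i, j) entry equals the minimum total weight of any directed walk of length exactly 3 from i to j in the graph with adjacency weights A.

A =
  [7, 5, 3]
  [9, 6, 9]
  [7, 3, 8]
A^⊗3 =
  [15, 12, 13]
  [19, 15, 18]
  [17, 13, 15]

Each entry (A^⊗3)_ij equals the minimum over all length-3 walks i = v_0 → v_1 → … → v_3 = j of Σ_t A[v_t][v_{t+1}]. For example, for (i, j) = (0, 2) we minimise over 9 possible intermediate vertex sequences; the minimum is 13, attained along the walk 0 → 2 → 0 → 2.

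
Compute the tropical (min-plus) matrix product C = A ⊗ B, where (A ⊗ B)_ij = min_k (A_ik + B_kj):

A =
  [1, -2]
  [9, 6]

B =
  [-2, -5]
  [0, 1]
A ⊗ B =
  [-2, -4]
  [6, 4]

Apply the min-plus product entry-by-entry:
  C[0][0] = min over k of (A[0][0] + B[0][0] = 1 + -2 = -1, A[0][1] + B[1][0] = -2 + 0 = -2) = -2 (attained at k = 1)
  C[0][1] = min over k of (A[0][0] + B[0][1] = 1 + -5 = -4, A[0][1] + B[1][1] = -2 + 1 = -1) = -4 (attained at k = 0)
  C[1][0] = min over k of (A[1][0] + B[0][0] = 9 + -2 = 7, A[1][1] + B[1][0] = 6 + 0 = 6) = 6 (attained at k = 1)
  C[1][1] = min over k of (A[1][0] + B[0][1] = 9 + -5 = 4, A[1][1] + B[1][1] = 6 + 1 = 7) = 4 (attained at k = 0)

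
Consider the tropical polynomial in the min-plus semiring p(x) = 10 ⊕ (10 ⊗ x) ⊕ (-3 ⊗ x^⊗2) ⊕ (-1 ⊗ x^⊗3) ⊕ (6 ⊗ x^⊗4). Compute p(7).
p(7) = 10

A tropical monomial a ⊗ x^⊗i evaluates to a + i · x. Evaluating each term at x = 7:
  Term 0 contributes 10 + 0 · 7 = 10
  Term 1 contributes 10 + 1 · 7 = 17
  Term 2 contributes -3 + 2 · 7 = 11
  Term 3 contributes -1 + 3 · 7 = 20
  Term 4 contributes 6 + 4 · 7 = 34
p(7) = ⊕ of these = min[10, 17, 11, 20, 34] = 10.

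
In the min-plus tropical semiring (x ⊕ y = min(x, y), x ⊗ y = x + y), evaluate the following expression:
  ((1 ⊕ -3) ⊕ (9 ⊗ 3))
((1 ⊕ -3) ⊕ (9 ⊗ 3)) = -3

Expand innermost to outermost. Recall ⊕ takes the minimum of its arguments and ⊗ takes their sum. Working out the expression ((1 ⊕ -3) ⊕ (9 ⊗ 3)) gives -3.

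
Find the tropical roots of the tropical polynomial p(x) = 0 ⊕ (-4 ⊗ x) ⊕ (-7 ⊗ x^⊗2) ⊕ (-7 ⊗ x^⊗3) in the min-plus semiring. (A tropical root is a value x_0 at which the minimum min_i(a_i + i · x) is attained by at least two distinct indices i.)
Roots: {0, 3, 4}

Each tropical root is a break point of the lower envelope of the lines y = a_i + i · x (there are 4 lines, with slopes 0, 1, ..., 3). Only the lines that attain the minimum somewhere contribute to roots; other lines are dominated. Here the surviving (envelope) indices are i = 3, i = 2, i = 1, i = 0.
Intersections between consecutive envelope lines give the roots: for adjacent envelope indices i < j the intersection is x = (a_i − a_j) / (j − i). Reading off the sorted break points: {0, 3, 4}.
Verification: at each break x_0, at least two indices attain the minimum of min_i(a_i + i · x_0).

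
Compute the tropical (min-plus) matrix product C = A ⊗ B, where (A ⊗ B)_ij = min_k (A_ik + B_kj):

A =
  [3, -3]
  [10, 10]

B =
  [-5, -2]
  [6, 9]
A ⊗ B =
  [-2, 1]
  [5, 8]

Apply the min-plus product entry-by-entry:
  C[0][0] = min over k of (A[0][0] + B[0][0] = 3 + -5 = -2, A[0][1] + B[1][0] = -3 + 6 = 3) = -2 (attained at k = 0)
  C[0][1] = min over k of (A[0][0] + B[0][1] = 3 + -2 = 1, A[0][1] + B[1][1] = -3 + 9 = 6) = 1 (attained at k = 0)
  C[1][0] = min over k of (A[1][0] + B[0][0] = 10 + -5 = 5, A[1][1] + B[1][0] = 10 + 6 = 16) = 5 (attained at k = 0)
  C[1][1] = min over k of (A[1][0] + B[0][1] = 10 + -2 = 8, A[1][1] + B[1][1] = 10 + 9 = 19) = 8 (attained at k = 0)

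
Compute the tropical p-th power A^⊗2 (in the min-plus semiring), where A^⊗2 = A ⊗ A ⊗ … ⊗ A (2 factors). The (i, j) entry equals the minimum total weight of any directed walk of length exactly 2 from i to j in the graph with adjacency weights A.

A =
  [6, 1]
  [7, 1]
A^⊗2 =
  [8, 2]
  [8, 2]

Each entry (A^⊗2)_ij equals the minimum over all length-2 walks i = v_0 → v_1 → … → v_2 = j of Σ_t A[v_t][v_{t+1}]. For example, for (i, j) = (0, 1) we minimise over 2 possible intermediate vertex sequences; the minimum is 2, attained along the walk 0 → 1 → 1.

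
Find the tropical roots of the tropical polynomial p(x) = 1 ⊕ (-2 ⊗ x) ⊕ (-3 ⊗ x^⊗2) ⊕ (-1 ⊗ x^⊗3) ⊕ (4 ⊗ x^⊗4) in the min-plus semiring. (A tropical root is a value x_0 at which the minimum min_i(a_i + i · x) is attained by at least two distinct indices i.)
Roots: {-5, -2, 1, 3}

Each tropical root is a break point of the lower envelope of the lines y = a_i + i · x (there are 5 lines, with slopes 0, 1, ..., 4). Only the lines that attain the minimum somewhere contribute to roots; other lines are dominated. Here the surviving (envelope) indices are i = 4, i = 3, i = 2, i = 1, i = 0.
Intersections between consecutive envelope lines give the roots: for adjacent envelope indices i < j the intersection is x = (a_i − a_j) / (j − i). Reading off the sorted break points: {-5, -2, 1, 3}.
Verification: at each break x_0, at least two indices attain the minimum of min_i(a_i + i · x_0).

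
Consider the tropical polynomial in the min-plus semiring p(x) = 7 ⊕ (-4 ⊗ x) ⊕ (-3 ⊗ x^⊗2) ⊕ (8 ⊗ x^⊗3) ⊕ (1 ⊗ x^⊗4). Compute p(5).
p(5) = 1

A tropical monomial a ⊗ x^⊗i evaluates to a + i · x. Evaluating each term at x = 5:
  Term 0 contributes 7 + 0 · 5 = 7
  Term 1 contributes -4 + 1 · 5 = 1
  Term 2 contributes -3 + 2 · 5 = 7
  Term 3 contributes 8 + 3 · 5 = 23
  Term 4 contributes 1 + 4 · 5 = 21
p(5) = ⊕ of these = min[7, 1, 7, 23, 21] = 1.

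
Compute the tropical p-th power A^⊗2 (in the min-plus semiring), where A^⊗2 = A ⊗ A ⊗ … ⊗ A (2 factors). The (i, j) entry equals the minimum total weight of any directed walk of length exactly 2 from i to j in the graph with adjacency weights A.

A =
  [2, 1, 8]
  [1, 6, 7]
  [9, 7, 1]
A^⊗2 =
  [2, 3, 8]
  [3, 2, 8]
  [8, 8, 2]

Each entry (A^⊗2)_ij equals the minimum over all length-2 walks i = v_0 → v_1 → … → v_2 = j of Σ_t A[v_t][v_{t+1}]. For example, for (i, j) = (0, 2) we minimise over 3 possible intermediate vertex sequences; the minimum is 8, attained along the walk 0 → 1 → 2.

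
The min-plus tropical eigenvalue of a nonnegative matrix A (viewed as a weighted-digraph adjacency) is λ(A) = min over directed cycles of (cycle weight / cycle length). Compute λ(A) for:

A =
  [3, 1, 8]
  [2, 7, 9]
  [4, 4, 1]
λ(A) = 1

Enumerate directed cycles and compute their means (weight / length). Sample:
  cycle 0 → 0: weight = 3, length = 1, mean = 3/1 ≈ 3.000
  cycle 1 → 1: weight = 7, length = 1, mean = 7/1 ≈ 7.000
  cycle 2 → 2: weight = 1, length = 1, mean = 1/1 ≈ 1.000
  cycle 0 → 1 → 0: weight = 3, length = 2, mean = 3/2 ≈ 1.500
  cycle 0 → 2 → 0: weight = 12, length = 2, mean = 12/2 ≈ 6.000
  cycle 1 → 0 → 1: weight = 3, length = 2, mean = 3/2 ≈ 1.500
Minimum mean = 1.000, attained e.g. along the cycle 2 → 2 with weight 1 and length 1. So λ(A) = 1/1 = 1.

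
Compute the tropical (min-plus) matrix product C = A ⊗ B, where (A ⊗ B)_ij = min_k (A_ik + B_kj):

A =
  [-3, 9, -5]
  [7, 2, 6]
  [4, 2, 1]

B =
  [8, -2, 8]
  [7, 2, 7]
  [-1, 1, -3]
A ⊗ B =
  [-6, -5, -8]
  [5, 4, 3]
  [0, 2, -2]

Apply the min-plus product entry-by-entry:
  C[0][0] = min over k of (A[0][0] + B[0][0] = -3 + 8 = 5, A[0][1] + B[1][0] = 9 + 7 = 16, A[0][2] + B[2][0] = -5 + -1 = -6) = -6 (attained at k = 2)
  C[0][1] = min over k of (A[0][0] + B[0][1] = -3 + -2 = -5, A[0][1] + B[1][1] = 9 + 2 = 11, A[0][2] + B[2][1] = -5 + 1 = -4) = -5 (attained at k = 0)
  C[0][2] = min over k of (A[0][0] + B[0][2] = -3 + 8 = 5, A[0][1] + B[1][2] = 9 + 7 = 16, A[0][2] + B[2][2] = -5 + -3 = -8) = -8 (attained at k = 2)
  C[1][0] = min over k of (A[1][0] + B[0][0] = 7 + 8 = 15, A[1][1] + B[1][0] = 2 + 7 = 9, A[1][2] + B[2][0] = 6 + -1 = 5) = 5 (attained at k = 2)
  C[1][1] = min over k of (A[1][0] + B[0][1] = 7 + -2 = 5, A[1][1] + B[1][1] = 2 + 2 = 4, A[1][2] + B[2][1] = 6 + 1 = 7) = 4 (attained at k = 1)
  C[1][2] = min over k of (A[1][0] + B[0][2] = 7 + 8 = 15, A[1][1] + B[1][2] = 2 + 7 = 9, A[1][2] + B[2][2] = 6 + -3 = 3) = 3 (attained at k = 2)
  C[2][0] = min over k of (A[2][0] + B[0][0] = 4 + 8 = 12, A[2][1] + B[1][0] = 2 + 7 = 9, A[2][2] + B[2][0] = 1 + -1 = 0) = 0 (attained at k = 2)
  C[2][1] = min over k of (A[2][0] + B[0][1] = 4 + -2 = 2, A[2][1] + B[1][1] = 2 + 2 = 4, A[2][2] + B[2][1] = 1 + 1 = 2) = 2 (attained at k = 0)
  C[2][2] = min over k of (A[2][0] + B[0][2] = 4 + 8 = 12, A[2][1] + B[1][2] = 2 + 7 = 9, A[2][2] + B[2][2] = 1 + -3 = -2) = -2 (attained at k = 2)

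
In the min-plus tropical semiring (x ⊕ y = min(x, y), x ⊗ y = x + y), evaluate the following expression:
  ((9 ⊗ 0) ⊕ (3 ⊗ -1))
((9 ⊗ 0) ⊕ (3 ⊗ -1)) = 2

Expand innermost to outermost. Recall ⊕ takes the minimum of its arguments and ⊗ takes their sum. Working out the expression ((9 ⊗ 0) ⊕ (3 ⊗ -1)) gives 2.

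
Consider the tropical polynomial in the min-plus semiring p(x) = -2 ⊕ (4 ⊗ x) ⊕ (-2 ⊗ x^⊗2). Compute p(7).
p(7) = -2

A tropical monomial a ⊗ x^⊗i evaluates to a + i · x. Evaluating each term at x = 7:
  Term 0 contributes -2 + 0 · 7 = -2
  Term 1 contributes 4 + 1 · 7 = 11
  Term 2 contributes -2 + 2 · 7 = 12
p(7) = ⊕ of these = min[-2, 11, 12] = -2.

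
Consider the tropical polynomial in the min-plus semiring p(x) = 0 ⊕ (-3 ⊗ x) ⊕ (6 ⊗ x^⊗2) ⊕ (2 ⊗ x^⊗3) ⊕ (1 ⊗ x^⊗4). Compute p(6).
p(6) = 0

A tropical monomial a ⊗ x^⊗i evaluates to a + i · x. Evaluating each term at x = 6:
  Term 0 contributes 0 + 0 · 6 = 0
  Term 1 contributes -3 + 1 · 6 = 3
  Term 2 contributes 6 + 2 · 6 = 18
  Term 3 contributes 2 + 3 · 6 = 20
  Term 4 contributes 1 + 4 · 6 = 25
p(6) = ⊕ of these = min[0, 3, 18, 20, 25] = 0.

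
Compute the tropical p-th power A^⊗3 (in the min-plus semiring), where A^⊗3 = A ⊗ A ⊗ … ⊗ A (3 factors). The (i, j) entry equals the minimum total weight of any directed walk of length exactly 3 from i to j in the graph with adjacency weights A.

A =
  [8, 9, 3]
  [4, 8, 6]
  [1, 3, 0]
A^⊗3 =
  [4, 6, 3]
  [7, 9, 6]
  [1, 3, 0]

Each entry (A^⊗3)_ij equals the minimum over all length-3 walks i = v_0 → v_1 → … → v_3 = j of Σ_t A[v_t][v_{t+1}]. For example, for (i, j) = (0, 2) we minimise over 9 possible intermediate vertex sequences; the minimum is 3, attained along the walk 0 → 2 → 2 → 2.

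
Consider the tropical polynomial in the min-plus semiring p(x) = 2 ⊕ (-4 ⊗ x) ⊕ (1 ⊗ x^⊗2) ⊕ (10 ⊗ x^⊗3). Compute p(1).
p(1) = -3

A tropical monomial a ⊗ x^⊗i evaluates to a + i · x. Evaluating each term at x = 1:
  Term 0 contributes 2 + 0 · 1 = 2
  Term 1 contributes -4 + 1 · 1 = -3
  Term 2 contributes 1 + 2 · 1 = 3
  Term 3 contributes 10 + 3 · 1 = 13
p(1) = ⊕ of these = min[2, -3, 3, 13] = -3.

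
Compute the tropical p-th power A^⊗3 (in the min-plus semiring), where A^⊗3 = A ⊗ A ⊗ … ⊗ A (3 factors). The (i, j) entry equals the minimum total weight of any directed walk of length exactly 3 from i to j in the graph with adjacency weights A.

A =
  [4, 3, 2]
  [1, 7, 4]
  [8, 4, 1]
A^⊗3 =
  [7, 7, 4]
  [5, 7, 4]
  [6, 6, 3]

Each entry (A^⊗3)_ij equals the minimum over all length-3 walks i = v_0 → v_1 → … → v_3 = j of Σ_t A[v_t][v_{t+1}]. For example, for (i, j) = (0, 2) we minimise over 9 possible intermediate vertex sequences; the minimum is 4, attained along the walk 0 → 2 → 2 → 2.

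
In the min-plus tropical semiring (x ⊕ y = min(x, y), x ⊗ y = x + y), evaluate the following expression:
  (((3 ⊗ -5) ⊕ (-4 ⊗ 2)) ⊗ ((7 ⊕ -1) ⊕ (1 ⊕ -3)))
(((3 ⊗ -5) ⊕ (-4 ⊗ 2)) ⊗ ((7 ⊕ -1) ⊕ (1 ⊕ -3))) = -5

Expand innermost to outermost. Recall ⊕ takes the minimum of its arguments and ⊗ takes their sum. Working out the expression (((3 ⊗ -5) ⊕ (-4 ⊗ 2)) ⊗ ((7 ⊕ -1) ⊕ (1 ⊕ -3))) gives -5.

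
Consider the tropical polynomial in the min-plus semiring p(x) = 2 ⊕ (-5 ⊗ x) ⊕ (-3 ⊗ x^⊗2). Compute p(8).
p(8) = 2

A tropical monomial a ⊗ x^⊗i evaluates to a + i · x. Evaluating each term at x = 8:
  Term 0 contributes 2 + 0 · 8 = 2
  Term 1 contributes -5 + 1 · 8 = 3
  Term 2 contributes -3 + 2 · 8 = 13
p(8) = ⊕ of these = min[2, 3, 13] = 2.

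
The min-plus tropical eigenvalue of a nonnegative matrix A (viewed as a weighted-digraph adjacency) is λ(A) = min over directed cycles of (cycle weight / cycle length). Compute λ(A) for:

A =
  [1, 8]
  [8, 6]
λ(A) = 1

Enumerate directed cycles and compute their means (weight / length). Sample:
  cycle 0 → 0: weight = 1, length = 1, mean = 1/1 ≈ 1.000
  cycle 1 → 1: weight = 6, length = 1, mean = 6/1 ≈ 6.000
  cycle 0 → 1 → 0: weight = 16, length = 2, mean = 16/2 ≈ 8.000
  cycle 1 → 0 → 1: weight = 16, length = 2, mean = 16/2 ≈ 8.000
Minimum mean = 1.000, attained e.g. along the cycle 0 → 0 with weight 1 and length 1. So λ(A) = 1/1 = 1.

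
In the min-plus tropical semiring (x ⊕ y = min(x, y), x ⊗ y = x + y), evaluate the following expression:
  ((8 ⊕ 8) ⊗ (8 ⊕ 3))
((8 ⊕ 8) ⊗ (8 ⊕ 3)) = 11

Expand innermost to outermost. Recall ⊕ takes the minimum of its arguments and ⊗ takes their sum. Working out the expression ((8 ⊕ 8) ⊗ (8 ⊕ 3)) gives 11.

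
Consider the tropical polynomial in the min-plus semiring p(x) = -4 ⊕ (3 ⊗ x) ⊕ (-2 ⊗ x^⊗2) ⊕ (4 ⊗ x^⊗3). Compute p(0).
p(0) = -4

A tropical monomial a ⊗ x^⊗i evaluates to a + i · x. Evaluating each term at x = 0:
  Term 0 contributes -4 + 0 · 0 = -4
  Term 1 contributes 3 + 1 · 0 = 3
  Term 2 contributes -2 + 2 · 0 = -2
  Term 3 contributes 4 + 3 · 0 = 4
p(0) = ⊕ of these = min[-4, 3, -2, 4] = -4.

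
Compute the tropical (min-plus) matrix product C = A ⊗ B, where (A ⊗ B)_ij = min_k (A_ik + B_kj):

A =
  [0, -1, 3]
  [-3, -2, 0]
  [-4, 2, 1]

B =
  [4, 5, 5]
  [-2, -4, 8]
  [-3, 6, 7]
A ⊗ B =
  [-3, -5, 5]
  [-4, -6, 2]
  [-2, -2, 1]

Apply the min-plus product entry-by-entry:
  C[0][0] = min over k of (A[0][0] + B[0][0] = 0 + 4 = 4, A[0][1] + B[1][0] = -1 + -2 = -3, A[0][2] + B[2][0] = 3 + -3 = 0) = -3 (attained at k = 1)
  C[0][1] = min over k of (A[0][0] + B[0][1] = 0 + 5 = 5, A[0][1] + B[1][1] = -1 + -4 = -5, A[0][2] + B[2][1] = 3 + 6 = 9) = -5 (attained at k = 1)
  C[0][2] = min over k of (A[0][0] + B[0][2] = 0 + 5 = 5, A[0][1] + B[1][2] = -1 + 8 = 7, A[0][2] + B[2][2] = 3 + 7 = 10) = 5 (attained at k = 0)
  C[1][0] = min over k of (A[1][0] + B[0][0] = -3 + 4 = 1, A[1][1] + B[1][0] = -2 + -2 = -4, A[1][2] + B[2][0] = 0 + -3 = -3) = -4 (attained at k = 1)
  C[1][1] = min over k of (A[1][0] + B[0][1] = -3 + 5 = 2, A[1][1] + B[1][1] = -2 + -4 = -6, A[1][2] + B[2][1] = 0 + 6 = 6) = -6 (attained at k = 1)
  C[1][2] = min over k of (A[1][0] + B[0][2] = -3 + 5 = 2, A[1][1] + B[1][2] = -2 + 8 = 6, A[1][2] + B[2][2] = 0 + 7 = 7) = 2 (attained at k = 0)
  C[2][0] = min over k of (A[2][0] + B[0][0] = -4 + 4 = 0, A[2][1] + B[1][0] = 2 + -2 = 0, A[2][2] + B[2][0] = 1 + -3 = -2) = -2 (attained at k = 2)
  C[2][1] = min over k of (A[2][0] + B[0][1] = -4 + 5 = 1, A[2][1] + B[1][1] = 2 + -4 = -2, A[2][2] + B[2][1] = 1 + 6 = 7) = -2 (attained at k = 1)
  C[2][2] = min over k of (A[2][0] + B[0][2] = -4 + 5 = 1, A[2][1] + B[1][2] = 2 + 8 = 10, A[2][2] + B[2][2] = 1 + 7 = 8) = 1 (attained at k = 0)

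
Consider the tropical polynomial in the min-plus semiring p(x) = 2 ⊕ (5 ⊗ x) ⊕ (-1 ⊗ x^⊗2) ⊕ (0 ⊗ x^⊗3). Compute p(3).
p(3) = 2

A tropical monomial a ⊗ x^⊗i evaluates to a + i · x. Evaluating each term at x = 3:
  Term 0 contributes 2 + 0 · 3 = 2
  Term 1 contributes 5 + 1 · 3 = 8
  Term 2 contributes -1 + 2 · 3 = 5
  Term 3 contributes 0 + 3 · 3 = 9
p(3) = ⊕ of these = min[2, 8, 5, 9] = 2.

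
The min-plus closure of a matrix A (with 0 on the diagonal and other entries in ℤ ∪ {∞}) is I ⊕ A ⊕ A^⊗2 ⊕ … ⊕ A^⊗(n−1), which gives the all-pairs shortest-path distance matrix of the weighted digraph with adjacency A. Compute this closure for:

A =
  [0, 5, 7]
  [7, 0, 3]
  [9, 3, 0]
Closure =
  [0, 5, 7]
  [7, 0, 3]
  [9, 3, 0]

This is the Floyd-Warshall all-pairs shortest-path computation. For each intermediate vertex k = 0, 1, …, 2, update dist[i][j] ← min(dist[i][j], dist[i][k] + dist[k][j]). The final matrix gives, for each (i, j), the minimum total weight of any directed path from i to j (possibly empty when i = j).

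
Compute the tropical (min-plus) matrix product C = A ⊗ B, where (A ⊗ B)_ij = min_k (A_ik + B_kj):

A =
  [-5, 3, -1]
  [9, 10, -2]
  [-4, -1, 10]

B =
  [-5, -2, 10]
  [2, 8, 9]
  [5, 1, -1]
A ⊗ B =
  [-10, -7, -2]
  [3, -1, -3]
  [-9, -6, 6]

Apply the min-plus product entry-by-entry:
  C[0][0] = min over k of (A[0][0] + B[0][0] = -5 + -5 = -10, A[0][1] + B[1][0] = 3 + 2 = 5, A[0][2] + B[2][0] = -1 + 5 = 4) = -10 (attained at k = 0)
  C[0][1] = min over k of (A[0][0] + B[0][1] = -5 + -2 = -7, A[0][1] + B[1][1] = 3 + 8 = 11, A[0][2] + B[2][1] = -1 + 1 = 0) = -7 (attained at k = 0)
  C[0][2] = min over k of (A[0][0] + B[0][2] = -5 + 10 = 5, A[0][1] + B[1][2] = 3 + 9 = 12, A[0][2] + B[2][2] = -1 + -1 = -2) = -2 (attained at k = 2)
  C[1][0] = min over k of (A[1][0] + B[0][0] = 9 + -5 = 4, A[1][1] + B[1][0] = 10 + 2 = 12, A[1][2] + B[2][0] = -2 + 5 = 3) = 3 (attained at k = 2)
  C[1][1] = min over k of (A[1][0] + B[0][1] = 9 + -2 = 7, A[1][1] + B[1][1] = 10 + 8 = 18, A[1][2] + B[2][1] = -2 + 1 = -1) = -1 (attained at k = 2)
  C[1][2] = min over k of (A[1][0] + B[0][2] = 9 + 10 = 19, A[1][1] + B[1][2] = 10 + 9 = 19, A[1][2] + B[2][2] = -2 + -1 = -3) = -3 (attained at k = 2)
  C[2][0] = min over k of (A[2][0] + B[0][0] = -4 + -5 = -9, A[2][1] + B[1][0] = -1 + 2 = 1, A[2][2] + B[2][0] = 10 + 5 = 15) = -9 (attained at k = 0)
  C[2][1] = min over k of (A[2][0] + B[0][1] = -4 + -2 = -6, A[2][1] + B[1][1] = -1 + 8 = 7, A[2][2] + B[2][1] = 10 + 1 = 11) = -6 (attained at k = 0)
  C[2][2] = min over k of (A[2][0] + B[0][2] = -4 + 10 = 6, A[2][1] + B[1][2] = -1 + 9 = 8, A[2][2] + B[2][2] = 10 + -1 = 9) = 6 (attained at k = 0)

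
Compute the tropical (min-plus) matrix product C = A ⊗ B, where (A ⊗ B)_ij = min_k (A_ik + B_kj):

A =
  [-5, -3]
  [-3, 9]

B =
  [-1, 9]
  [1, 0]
A ⊗ B =
  [-6, -3]
  [-4, 6]

Apply the min-plus product entry-by-entry:
  C[0][0] = min over k of (A[0][0] + B[0][0] = -5 + -1 = -6, A[0][1] + B[1][0] = -3 + 1 = -2) = -6 (attained at k = 0)
  C[0][1] = min over k of (A[0][0] + B[0][1] = -5 + 9 = 4, A[0][1] + B[1][1] = -3 + 0 = -3) = -3 (attained at k = 1)
  C[1][0] = min over k of (A[1][0] + B[0][0] = -3 + -1 = -4, A[1][1] + B[1][0] = 9 + 1 = 10) = -4 (attained at k = 0)
  C[1][1] = min over k of (A[1][0] + B[0][1] = -3 + 9 = 6, A[1][1] + B[1][1] = 9 + 0 = 9) = 6 (attained at k = 0)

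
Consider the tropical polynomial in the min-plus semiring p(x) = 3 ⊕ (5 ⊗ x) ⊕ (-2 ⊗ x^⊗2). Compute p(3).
p(3) = 3

A tropical monomial a ⊗ x^⊗i evaluates to a + i · x. Evaluating each term at x = 3:
  Term 0 contributes 3 + 0 · 3 = 3
  Term 1 contributes 5 + 1 · 3 = 8
  Term 2 contributes -2 + 2 · 3 = 4
p(3) = ⊕ of these = min[3, 8, 4] = 3.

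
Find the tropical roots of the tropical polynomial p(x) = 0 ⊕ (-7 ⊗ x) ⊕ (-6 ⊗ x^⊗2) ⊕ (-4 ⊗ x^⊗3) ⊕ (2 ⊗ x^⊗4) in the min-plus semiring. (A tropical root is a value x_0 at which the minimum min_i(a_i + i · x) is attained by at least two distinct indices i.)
Roots: {-6, -2, -1, 7}

Each tropical root is a break point of the lower envelope of the lines y = a_i + i · x (there are 5 lines, with slopes 0, 1, ..., 4). Only the lines that attain the minimum somewhere contribute to roots; other lines are dominated. Here the surviving (envelope) indices are i = 4, i = 3, i = 2, i = 1, i = 0.
Intersections between consecutive envelope lines give the roots: for adjacent envelope indices i < j the intersection is x = (a_i − a_j) / (j − i). Reading off the sorted break points: {-6, -2, -1, 7}.
Verification: at each break x_0, at least two indices attain the minimum of min_i(a_i + i · x_0).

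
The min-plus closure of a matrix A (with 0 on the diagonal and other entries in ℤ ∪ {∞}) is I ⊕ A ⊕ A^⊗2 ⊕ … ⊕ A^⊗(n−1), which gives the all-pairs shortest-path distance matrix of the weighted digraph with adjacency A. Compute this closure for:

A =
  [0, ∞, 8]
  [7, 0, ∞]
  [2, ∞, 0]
Closure =
  [0, ∞, 8]
  [7, 0, 15]
  [2, ∞, 0]

This is the Floyd-Warshall all-pairs shortest-path computation. For each intermediate vertex k = 0, 1, …, 2, update dist[i][j] ← min(dist[i][j], dist[i][k] + dist[k][j]). The final matrix gives, for each (i, j), the minimum total weight of any directed path from i to j (possibly empty when i = j).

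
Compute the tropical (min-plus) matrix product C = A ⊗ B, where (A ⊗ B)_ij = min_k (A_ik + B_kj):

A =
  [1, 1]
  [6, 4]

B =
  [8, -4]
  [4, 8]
A ⊗ B =
  [5, -3]
  [8, 2]

Apply the min-plus product entry-by-entry:
  C[0][0] = min over k of (A[0][0] + B[0][0] = 1 + 8 = 9, A[0][1] + B[1][0] = 1 + 4 = 5) = 5 (attained at k = 1)
  C[0][1] = min over k of (A[0][0] + B[0][1] = 1 + -4 = -3, A[0][1] + B[1][1] = 1 + 8 = 9) = -3 (attained at k = 0)
  C[1][0] = min over k of (A[1][0] + B[0][0] = 6 + 8 = 14, A[1][1] + B[1][0] = 4 + 4 = 8) = 8 (attained at k = 1)
  C[1][1] = min over k of (A[1][0] + B[0][1] = 6 + -4 = 2, A[1][1] + B[1][1] = 4 + 8 = 12) = 2 (attained at k = 0)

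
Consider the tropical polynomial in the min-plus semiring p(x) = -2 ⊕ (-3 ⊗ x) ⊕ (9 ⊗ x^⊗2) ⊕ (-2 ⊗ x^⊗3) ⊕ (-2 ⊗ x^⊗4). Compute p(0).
p(0) = -3

A tropical monomial a ⊗ x^⊗i evaluates to a + i · x. Evaluating each term at x = 0:
  Term 0 contributes -2 + 0 · 0 = -2
  Term 1 contributes -3 + 1 · 0 = -3
  Term 2 contributes 9 + 2 · 0 = 9
  Term 3 contributes -2 + 3 · 0 = -2
  Term 4 contributes -2 + 4 · 0 = -2
p(0) = ⊕ of these = min[-2, -3, 9, -2, -2] = -3.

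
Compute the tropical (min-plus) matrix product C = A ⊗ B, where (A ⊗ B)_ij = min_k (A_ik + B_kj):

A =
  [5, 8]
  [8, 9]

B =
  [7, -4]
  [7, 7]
A ⊗ B =
  [12, 1]
  [15, 4]

Apply the min-plus product entry-by-entry:
  C[0][0] = min over k of (A[0][0] + B[0][0] = 5 + 7 = 12, A[0][1] + B[1][0] = 8 + 7 = 15) = 12 (attained at k = 0)
  C[0][1] = min over k of (A[0][0] + B[0][1] = 5 + -4 = 1, A[0][1] + B[1][1] = 8 + 7 = 15) = 1 (attained at k = 0)
  C[1][0] = min over k of (A[1][0] + B[0][0] = 8 + 7 = 15, A[1][1] + B[1][0] = 9 + 7 = 16) = 15 (attained at k = 0)
  C[1][1] = min over k of (A[1][0] + B[0][1] = 8 + -4 = 4, A[1][1] + B[1][1] = 9 + 7 = 16) = 4 (attained at k = 0)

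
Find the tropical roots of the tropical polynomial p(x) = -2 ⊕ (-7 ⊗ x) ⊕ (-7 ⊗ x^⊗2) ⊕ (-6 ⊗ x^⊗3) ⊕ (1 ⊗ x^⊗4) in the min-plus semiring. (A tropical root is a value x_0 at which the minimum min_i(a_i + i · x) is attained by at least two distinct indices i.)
Roots: {-7, -1, 0, 5}

Each tropical root is a break point of the lower envelope of the lines y = a_i + i · x (there are 5 lines, with slopes 0, 1, ..., 4). Only the lines that attain the minimum somewhere contribute to roots; other lines are dominated. Here the surviving (envelope) indices are i = 4, i = 3, i = 2, i = 1, i = 0.
Intersections between consecutive envelope lines give the roots: for adjacent envelope indices i < j the intersection is x = (a_i − a_j) / (j − i). Reading off the sorted break points: {-7, -1, 0, 5}.
Verification: at each break x_0, at least two indices attain the minimum of min_i(a_i + i · x_0).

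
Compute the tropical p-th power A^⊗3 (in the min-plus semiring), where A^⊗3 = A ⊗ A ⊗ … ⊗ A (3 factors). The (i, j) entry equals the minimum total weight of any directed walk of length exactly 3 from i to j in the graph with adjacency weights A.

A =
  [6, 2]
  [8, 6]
A^⊗3 =
  [16, 12]
  [18, 16]

Each entry (A^⊗3)_ij equals the minimum over all length-3 walks i = v_0 → v_1 → … → v_3 = j of Σ_t A[v_t][v_{t+1}]. For example, for (i, j) = (0, 1) we minimise over 4 possible intermediate vertex sequences; the minimum is 12, attained along the walk 0 → 1 → 0 → 1.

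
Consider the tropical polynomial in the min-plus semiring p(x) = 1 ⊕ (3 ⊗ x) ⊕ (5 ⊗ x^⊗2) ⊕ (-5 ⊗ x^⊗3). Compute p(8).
p(8) = 1

A tropical monomial a ⊗ x^⊗i evaluates to a + i · x. Evaluating each term at x = 8:
  Term 0 contributes 1 + 0 · 8 = 1
  Term 1 contributes 3 + 1 · 8 = 11
  Term 2 contributes 5 + 2 · 8 = 21
  Term 3 contributes -5 + 3 · 8 = 19
p(8) = ⊕ of these = min[1, 11, 21, 19] = 1.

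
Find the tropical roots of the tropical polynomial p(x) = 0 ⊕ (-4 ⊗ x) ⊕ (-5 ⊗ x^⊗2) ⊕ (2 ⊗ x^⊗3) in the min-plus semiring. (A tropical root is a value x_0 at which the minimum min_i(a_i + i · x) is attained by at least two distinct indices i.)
Roots: {-7, 1, 4}

Each tropical root is a break point of the lower envelope of the lines y = a_i + i · x (there are 4 lines, with slopes 0, 1, ..., 3). Only the lines that attain the minimum somewhere contribute to roots; other lines are dominated. Here the surviving (envelope) indices are i = 3, i = 2, i = 1, i = 0.
Intersections between consecutive envelope lines give the roots: for adjacent envelope indices i < j the intersection is x = (a_i − a_j) / (j − i). Reading off the sorted break points: {-7, 1, 4}.
Verification: at each break x_0, at least two indices attain the minimum of min_i(a_i + i · x_0).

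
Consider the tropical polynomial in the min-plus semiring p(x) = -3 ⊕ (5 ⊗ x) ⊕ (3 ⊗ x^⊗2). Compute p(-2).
p(-2) = -3

A tropical monomial a ⊗ x^⊗i evaluates to a + i · x. Evaluating each term at x = -2:
  Term 0 contributes -3 + 0 · -2 = -3
  Term 1 contributes 5 + 1 · -2 = 3
  Term 2 contributes 3 + 2 · -2 = -1
p(-2) = ⊕ of these = min[-3, 3, -1] = -3.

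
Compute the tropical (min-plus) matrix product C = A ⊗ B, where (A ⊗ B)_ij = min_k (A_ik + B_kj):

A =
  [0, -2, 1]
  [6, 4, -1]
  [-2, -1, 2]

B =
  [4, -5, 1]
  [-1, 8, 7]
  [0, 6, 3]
A ⊗ B =
  [-3, -5, 1]
  [-1, 1, 2]
  [-2, -7, -1]

Apply the min-plus product entry-by-entry:
  C[0][0] = min over k of (A[0][0] + B[0][0] = 0 + 4 = 4, A[0][1] + B[1][0] = -2 + -1 = -3, A[0][2] + B[2][0] = 1 + 0 = 1) = -3 (attained at k = 1)
  C[0][1] = min over k of (A[0][0] + B[0][1] = 0 + -5 = -5, A[0][1] + B[1][1] = -2 + 8 = 6, A[0][2] + B[2][1] = 1 + 6 = 7) = -5 (attained at k = 0)
  C[0][2] = min over k of (A[0][0] + B[0][2] = 0 + 1 = 1, A[0][1] + B[1][2] = -2 + 7 = 5, A[0][2] + B[2][2] = 1 + 3 = 4) = 1 (attained at k = 0)
  C[1][0] = min over k of (A[1][0] + B[0][0] = 6 + 4 = 10, A[1][1] + B[1][0] = 4 + -1 = 3, A[1][2] + B[2][0] = -1 + 0 = -1) = -1 (attained at k = 2)
  C[1][1] = min over k of (A[1][0] + B[0][1] = 6 + -5 = 1, A[1][1] + B[1][1] = 4 + 8 = 12, A[1][2] + B[2][1] = -1 + 6 = 5) = 1 (attained at k = 0)
  C[1][2] = min over k of (A[1][0] + B[0][2] = 6 + 1 = 7, A[1][1] + B[1][2] = 4 + 7 = 11, A[1][2] + B[2][2] = -1 + 3 = 2) = 2 (attained at k = 2)
  C[2][0] = min over k of (A[2][0] + B[0][0] = -2 + 4 = 2, A[2][1] + B[1][0] = -1 + -1 = -2, A[2][2] + B[2][0] = 2 + 0 = 2) = -2 (attained at k = 1)
  C[2][1] = min over k of (A[2][0] + B[0][1] = -2 + -5 = -7, A[2][1] + B[1][1] = -1 + 8 = 7, A[2][2] + B[2][1] = 2 + 6 = 8) = -7 (attained at k = 0)
  C[2][2] = min over k of (A[2][0] + B[0][2] = -2 + 1 = -1, A[2][1] + B[1][2] = -1 + 7 = 6, A[2][2] + B[2][2] = 2 + 3 = 5) = -1 (attained at k = 0)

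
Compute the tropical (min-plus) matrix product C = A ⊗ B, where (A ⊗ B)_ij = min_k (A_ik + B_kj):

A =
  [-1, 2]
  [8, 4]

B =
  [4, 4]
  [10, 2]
A ⊗ B =
  [3, 3]
  [12, 6]

Apply the min-plus product entry-by-entry:
  C[0][0] = min over k of (A[0][0] + B[0][0] = -1 + 4 = 3, A[0][1] + B[1][0] = 2 + 10 = 12) = 3 (attained at k = 0)
  C[0][1] = min over k of (A[0][0] + B[0][1] = -1 + 4 = 3, A[0][1] + B[1][1] = 2 + 2 = 4) = 3 (attained at k = 0)
  C[1][0] = min over k of (A[1][0] + B[0][0] = 8 + 4 = 12, A[1][1] + B[1][0] = 4 + 10 = 14) = 12 (attained at k = 0)
  C[1][1] = min over k of (A[1][0] + B[0][1] = 8 + 4 = 12, A[1][1] + B[1][1] = 4 + 2 = 6) = 6 (attained at k = 1)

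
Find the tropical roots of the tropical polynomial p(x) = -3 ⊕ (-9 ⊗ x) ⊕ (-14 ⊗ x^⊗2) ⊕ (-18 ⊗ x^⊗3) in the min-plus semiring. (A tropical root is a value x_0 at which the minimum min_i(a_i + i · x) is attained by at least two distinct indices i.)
Roots: {4, 5, 6}

Each tropical root is a break point of the lower envelope of the lines y = a_i + i · x (there are 4 lines, with slopes 0, 1, ..., 3). Only the lines that attain the minimum somewhere contribute to roots; other lines are dominated. Here the surviving (envelope) indices are i = 3, i = 2, i = 1, i = 0.
Intersections between consecutive envelope lines give the roots: for adjacent envelope indices i < j the intersection is x = (a_i − a_j) / (j − i). Reading off the sorted break points: {4, 5, 6}.
Verification: at each break x_0, at least two indices attain the minimum of min_i(a_i + i · x_0).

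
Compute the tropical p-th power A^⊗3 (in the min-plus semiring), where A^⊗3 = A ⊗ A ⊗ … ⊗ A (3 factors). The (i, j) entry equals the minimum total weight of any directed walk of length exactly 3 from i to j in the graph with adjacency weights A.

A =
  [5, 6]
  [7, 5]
A^⊗3 =
  [15, 16]
  [17, 15]

Each entry (A^⊗3)_ij equals the minimum over all length-3 walks i = v_0 → v_1 → … → v_3 = j of Σ_t A[v_t][v_{t+1}]. For example, for (i, j) = (0, 1) we minimise over 4 possible intermediate vertex sequences; the minimum is 16, attained along the walk 0 → 0 → 0 → 1.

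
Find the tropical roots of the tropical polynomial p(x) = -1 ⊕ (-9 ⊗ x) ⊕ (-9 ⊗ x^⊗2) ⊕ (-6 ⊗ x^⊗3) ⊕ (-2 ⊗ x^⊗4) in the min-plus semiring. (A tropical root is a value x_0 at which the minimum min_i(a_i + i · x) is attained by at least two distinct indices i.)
Roots: {-4, -3, 0, 8}

Each tropical root is a break point of the lower envelope of the lines y = a_i + i · x (there are 5 lines, with slopes 0, 1, ..., 4). Only the lines that attain the minimum somewhere contribute to roots; other lines are dominated. Here the surviving (envelope) indices are i = 4, i = 3, i = 2, i = 1, i = 0.
Intersections between consecutive envelope lines give the roots: for adjacent envelope indices i < j the intersection is x = (a_i − a_j) / (j − i). Reading off the sorted break points: {-4, -3, 0, 8}.
Verification: at each break x_0, at least two indices attain the minimum of min_i(a_i + i · x_0).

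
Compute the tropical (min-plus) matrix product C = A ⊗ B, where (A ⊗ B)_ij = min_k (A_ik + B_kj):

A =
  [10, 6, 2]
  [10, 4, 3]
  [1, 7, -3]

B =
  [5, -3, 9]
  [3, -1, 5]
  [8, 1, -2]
A ⊗ B =
  [9, 3, 0]
  [7, 3, 1]
  [5, -2, -5]

Apply the min-plus product entry-by-entry:
  C[0][0] = min over k of (A[0][0] + B[0][0] = 10 + 5 = 15, A[0][1] + B[1][0] = 6 + 3 = 9, A[0][2] + B[2][0] = 2 + 8 = 10) = 9 (attained at k = 1)
  C[0][1] = min over k of (A[0][0] + B[0][1] = 10 + -3 = 7, A[0][1] + B[1][1] = 6 + -1 = 5, A[0][2] + B[2][1] = 2 + 1 = 3) = 3 (attained at k = 2)
  C[0][2] = min over k of (A[0][0] + B[0][2] = 10 + 9 = 19, A[0][1] + B[1][2] = 6 + 5 = 11, A[0][2] + B[2][2] = 2 + -2 = 0) = 0 (attained at k = 2)
  C[1][0] = min over k of (A[1][0] + B[0][0] = 10 + 5 = 15, A[1][1] + B[1][0] = 4 + 3 = 7, A[1][2] + B[2][0] = 3 + 8 = 11) = 7 (attained at k = 1)
  C[1][1] = min over k of (A[1][0] + B[0][1] = 10 + -3 = 7, A[1][1] + B[1][1] = 4 + -1 = 3, A[1][2] + B[2][1] = 3 + 1 = 4) = 3 (attained at k = 1)
  C[1][2] = min over k of (A[1][0] + B[0][2] = 10 + 9 = 19, A[1][1] + B[1][2] = 4 + 5 = 9, A[1][2] + B[2][2] = 3 + -2 = 1) = 1 (attained at k = 2)
  C[2][0] = min over k of (A[2][0] + B[0][0] = 1 + 5 = 6, A[2][1] + B[1][0] = 7 + 3 = 10, A[2][2] + B[2][0] = -3 + 8 = 5) = 5 (attained at k = 2)
  C[2][1] = min over k of (A[2][0] + B[0][1] = 1 + -3 = -2, A[2][1] + B[1][1] = 7 + -1 = 6, A[2][2] + B[2][1] = -3 + 1 = -2) = -2 (attained at k = 0)
  C[2][2] = min over k of (A[2][0] + B[0][2] = 1 + 9 = 10, A[2][1] + B[1][2] = 7 + 5 = 12, A[2][2] + B[2][2] = -3 + -2 = -5) = -5 (attained at k = 2)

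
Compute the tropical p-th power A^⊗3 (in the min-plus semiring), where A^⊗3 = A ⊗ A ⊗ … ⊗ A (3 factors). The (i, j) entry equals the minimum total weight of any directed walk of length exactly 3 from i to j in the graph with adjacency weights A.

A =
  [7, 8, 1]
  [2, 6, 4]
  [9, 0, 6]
A^⊗3 =
  [3, 7, 5]
  [6, 3, 8]
  [8, 4, 3]

Each entry (A^⊗3)_ij equals the minimum over all length-3 walks i = v_0 → v_1 → … → v_3 = j of Σ_t A[v_t][v_{t+1}]. For example, for (i, j) = (0, 2) we minimise over 9 possible intermediate vertex sequences; the minimum is 5, attained along the walk 0 → 2 → 1 → 2.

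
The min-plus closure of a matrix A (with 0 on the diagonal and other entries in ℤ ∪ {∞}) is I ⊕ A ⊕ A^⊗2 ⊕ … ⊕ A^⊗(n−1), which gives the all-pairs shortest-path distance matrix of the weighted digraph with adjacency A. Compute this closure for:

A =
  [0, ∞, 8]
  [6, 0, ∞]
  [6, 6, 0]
Closure =
  [0, 14, 8]
  [6, 0, 14]
  [6, 6, 0]

This is the Floyd-Warshall all-pairs shortest-path computation. For each intermediate vertex k = 0, 1, …, 2, update dist[i][j] ← min(dist[i][j], dist[i][k] + dist[k][j]). The final matrix gives, for each (i, j), the minimum total weight of any directed path from i to j (possibly empty when i = j).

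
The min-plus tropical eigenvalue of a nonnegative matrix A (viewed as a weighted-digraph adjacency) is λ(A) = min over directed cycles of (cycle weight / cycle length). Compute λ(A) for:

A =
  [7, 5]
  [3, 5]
λ(A) = 4

Enumerate directed cycles and compute their means (weight / length). Sample:
  cycle 0 → 0: weight = 7, length = 1, mean = 7/1 ≈ 7.000
  cycle 1 → 1: weight = 5, length = 1, mean = 5/1 ≈ 5.000
  cycle 0 → 1 → 0: weight = 8, length = 2, mean = 8/2 ≈ 4.000
  cycle 1 → 0 → 1: weight = 8, length = 2, mean = 8/2 ≈ 4.000
Minimum mean = 4.000, attained e.g. along the cycle 0 → 1 → 0 with weight 8 and length 2. So λ(A) = 8/2 = 4.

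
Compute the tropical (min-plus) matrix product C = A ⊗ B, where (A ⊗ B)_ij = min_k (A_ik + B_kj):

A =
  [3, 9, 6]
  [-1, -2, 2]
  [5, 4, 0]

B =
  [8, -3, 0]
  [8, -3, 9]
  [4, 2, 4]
A ⊗ B =
  [10, 0, 3]
  [6, -5, -1]
  [4, 1, 4]

Apply the min-plus product entry-by-entry:
  C[0][0] = min over k of (A[0][0] + B[0][0] = 3 + 8 = 11, A[0][1] + B[1][0] = 9 + 8 = 17, A[0][2] + B[2][0] = 6 + 4 = 10) = 10 (attained at k = 2)
  C[0][1] = min over k of (A[0][0] + B[0][1] = 3 + -3 = 0, A[0][1] + B[1][1] = 9 + -3 = 6, A[0][2] + B[2][1] = 6 + 2 = 8) = 0 (attained at k = 0)
  C[0][2] = min over k of (A[0][0] + B[0][2] = 3 + 0 = 3, A[0][1] + B[1][2] = 9 + 9 = 18, A[0][2] + B[2][2] = 6 + 4 = 10) = 3 (attained at k = 0)
  C[1][0] = min over k of (A[1][0] + B[0][0] = -1 + 8 = 7, A[1][1] + B[1][0] = -2 + 8 = 6, A[1][2] + B[2][0] = 2 + 4 = 6) = 6 (attained at k = 1)
  C[1][1] = min over k of (A[1][0] + B[0][1] = -1 + -3 = -4, A[1][1] + B[1][1] = -2 + -3 = -5, A[1][2] + B[2][1] = 2 + 2 = 4) = -5 (attained at k = 1)
  C[1][2] = min over k of (A[1][0] + B[0][2] = -1 + 0 = -1, A[1][1] + B[1][2] = -2 + 9 = 7, A[1][2] + B[2][2] = 2 + 4 = 6) = -1 (attained at k = 0)
  C[2][0] = min over k of (A[2][0] + B[0][0] = 5 + 8 = 13, A[2][1] + B[1][0] = 4 + 8 = 12, A[2][2] + B[2][0] = 0 + 4 = 4) = 4 (attained at k = 2)
  C[2][1] = min over k of (A[2][0] + B[0][1] = 5 + -3 = 2, A[2][1] + B[1][1] = 4 + -3 = 1, A[2][2] + B[2][1] = 0 + 2 = 2) = 1 (attained at k = 1)
  C[2][2] = min over k of (A[2][0] + B[0][2] = 5 + 0 = 5, A[2][1] + B[1][2] = 4 + 9 = 13, A[2][2] + B[2][2] = 0 + 4 = 4) = 4 (attained at k = 2)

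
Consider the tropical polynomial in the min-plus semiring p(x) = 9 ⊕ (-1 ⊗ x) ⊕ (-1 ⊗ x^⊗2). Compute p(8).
p(8) = 7

A tropical monomial a ⊗ x^⊗i evaluates to a + i · x. Evaluating each term at x = 8:
  Term 0 contributes 9 + 0 · 8 = 9
  Term 1 contributes -1 + 1 · 8 = 7
  Term 2 contributes -1 + 2 · 8 = 15
p(8) = ⊕ of these = min[9, 7, 15] = 7.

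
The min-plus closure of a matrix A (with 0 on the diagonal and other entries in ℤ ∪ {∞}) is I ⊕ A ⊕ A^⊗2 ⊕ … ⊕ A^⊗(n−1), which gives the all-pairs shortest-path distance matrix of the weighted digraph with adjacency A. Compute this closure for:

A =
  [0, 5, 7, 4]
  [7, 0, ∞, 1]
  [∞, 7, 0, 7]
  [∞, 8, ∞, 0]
Closure =
  [0, 5, 7, 4]
  [7, 0, 14, 1]
  [14, 7, 0, 7]
  [15, 8, 22, 0]

This is the Floyd-Warshall all-pairs shortest-path computation. For each intermediate vertex k = 0, 1, …, 3, update dist[i][j] ← min(dist[i][j], dist[i][k] + dist[k][j]). The final matrix gives, for each (i, j), the minimum total weight of any directed path from i to j (possibly empty when i = j).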